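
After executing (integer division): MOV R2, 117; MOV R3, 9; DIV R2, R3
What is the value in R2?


Register state trace:
  MOV R2, 117  → R2 = 117
  MOV R3, 9  → R3 = 9
  DIV R2, R3  → R2 = 117 // 9 = 13
Final: R2 = 13

13


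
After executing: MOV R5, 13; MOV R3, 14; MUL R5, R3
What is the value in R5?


Register state trace:
  MOV R5, 13  → R5 = 13
  MOV R3, 14  → R3 = 14
  MUL R5, R3  → R5 = 13 * 14 = 182
Final: R5 = 182

182


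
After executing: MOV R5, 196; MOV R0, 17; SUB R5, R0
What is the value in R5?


Register state trace:
  MOV R5, 196  → R5 = 196
  MOV R0, 17  → R0 = 17
  SUB R5, R0  → R5 = 196 - 17 = 179
Final: R5 = 179

179


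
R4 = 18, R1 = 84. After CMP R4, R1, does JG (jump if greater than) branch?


Trace:
  R4 = 18, R1 = 84
  CMP R4, R1  → compares 18 vs 84
  JG checks: is 18 greater than 84?
  18 < 84, so condition is false
Branch taken: No

No


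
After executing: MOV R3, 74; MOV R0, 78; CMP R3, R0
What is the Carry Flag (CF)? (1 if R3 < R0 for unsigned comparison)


Register state trace:
  MOV R3, 74  → R3 = 74
  MOV R0, 78  → R0 = 78
  CMP R3, R0  → unsigned 74 - 78: borrow occurs
  74 < 78, so CF = 1
CF = 1

1


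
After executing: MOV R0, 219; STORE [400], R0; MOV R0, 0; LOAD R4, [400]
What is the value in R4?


Register and memory trace:
  MOV R0, 219  → R0 = 219
  STORE [400], R0  → mem[400] = 219
  MOV R0, 0  → R0 = 0
  LOAD R4, [400]  → R4 = mem[400] = 219
Final: R4 = 219

219


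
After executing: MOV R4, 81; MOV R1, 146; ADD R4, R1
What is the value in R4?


Register state trace:
  MOV R4, 81  → R4 = 81
  MOV R1, 146  → R1 = 146
  ADD R4, R1  → R4 = 81 + 146 = 227
Final: R4 = 227

227


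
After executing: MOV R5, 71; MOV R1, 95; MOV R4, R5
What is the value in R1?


Register state trace:
  MOV R5, 71  → R5 = 71
  MOV R1, 95  → R1 = 95
  MOV R4, R5  → R4 = 71
Final: R1 = 95

95


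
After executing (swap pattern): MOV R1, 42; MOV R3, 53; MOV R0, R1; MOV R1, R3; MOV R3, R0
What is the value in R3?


Register state trace (swap pattern):
  MOV R1, 42  → R1 = 42
  MOV R3, 53  → R3 = 53
  MOV R0, R1  → R0 = 42  (save R1)
  MOV R1, R3  → R1 = 53  (R1 gets R3's value)
  MOV R3, R0  → R3 = 42  (R3 gets saved value)
Final: R3 = 42

42


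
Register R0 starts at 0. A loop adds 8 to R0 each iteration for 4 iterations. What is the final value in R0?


Starting value: R0 = 0
  Iter 1: R0 = 0 + 8 = 8
  Iter 2: R0 = 8 + 8 = 16
  Iter 3: R0 = 16 + 8 = 24
  Iter 4: R0 = 24 + 8 = 32
Final: R0 = 32

32


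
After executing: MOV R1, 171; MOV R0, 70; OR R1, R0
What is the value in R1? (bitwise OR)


Register state trace:
  MOV R1, 171  → R1 = 171 (0b10101011)
  MOV R0, 70  → R0 = 70 (0b01000110)
  OR R1, R0   → R1 = 171 OR 70 = 239 (0b11101111)
Final: R1 = 239

239


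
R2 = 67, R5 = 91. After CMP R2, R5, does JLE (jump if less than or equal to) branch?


Trace:
  R2 = 67, R5 = 91
  CMP R2, R5  → compares 67 vs 91
  JLE checks: is 67 less than or equal to 91?
  67 < 91, so condition is true
Branch taken: Yes

Yes


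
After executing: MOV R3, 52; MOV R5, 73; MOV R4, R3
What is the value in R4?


Register state trace:
  MOV R3, 52  → R3 = 52
  MOV R5, 73  → R5 = 73
  MOV R4, R3  → R4 = 52
Final: R4 = 52

52


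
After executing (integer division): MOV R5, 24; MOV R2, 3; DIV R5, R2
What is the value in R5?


Register state trace:
  MOV R5, 24  → R5 = 24
  MOV R2, 3  → R2 = 3
  DIV R5, R2  → R5 = 24 // 3 = 8
Final: R5 = 8

8


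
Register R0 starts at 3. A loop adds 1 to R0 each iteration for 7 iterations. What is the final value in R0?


Starting value: R0 = 3
  Iter 1: R0 = 3 + 1 = 4
  Iter 2: R0 = 4 + 1 = 5
  Iter 3: R0 = 5 + 1 = 6
  Iter 4: R0 = 6 + 1 = 7
  Iter 5: R0 = 7 + 1 = 8
  Iter 6: R0 = 8 + 1 = 9
  Iter 7: R0 = 9 + 1 = 10
Final: R0 = 10

10


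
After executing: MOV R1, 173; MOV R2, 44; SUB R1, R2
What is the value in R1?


Register state trace:
  MOV R1, 173  → R1 = 173
  MOV R2, 44  → R2 = 44
  SUB R1, R2  → R1 = 173 - 44 = 129
Final: R1 = 129

129


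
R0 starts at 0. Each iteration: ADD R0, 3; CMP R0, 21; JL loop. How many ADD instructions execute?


Loop trace (R0 starts at 0, target 21, step 3):
  ADD #1: R0 = 0 + 3 = 3  → 3 < 21, loop
  ADD #2: R0 = 3 + 3 = 6  → 6 < 21, loop
  ADD #3: R0 = 6 + 3 = 9  → 9 < 21, loop
  ADD #4: R0 = 9 + 3 = 12  → 12 < 21, loop
  ADD #5: R0 = 12 + 3 = 15  → 15 < 21, loop
  ADD #6: R0 = 15 + 3 = 18  → 18 < 21, loop
  ADD #7: R0 = 18 + 3 = 21  → 21 >= 21, exit
Total ADD instructions: 7

7


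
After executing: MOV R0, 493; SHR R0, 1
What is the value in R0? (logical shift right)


Register state trace:
  MOV R0, 493  → R0 = 493
  SHR R0, 1  → R0 = 493 >> 1 = 493 // 2^1 = 246
Final: R0 = 246

246


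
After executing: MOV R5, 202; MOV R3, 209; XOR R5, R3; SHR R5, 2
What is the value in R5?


Register state trace:
  MOV R5, 202  → R5 = 202 (0b11001010)
  MOV R3, 209  → R3 = 209 (0b11010001)
  XOR R5, R3  → R5 = 202 XOR 209 = 27 (0b00011011)
  SHR R5, 2  → R5 = 27 >> 2 = 6
Final: R5 = 6

6


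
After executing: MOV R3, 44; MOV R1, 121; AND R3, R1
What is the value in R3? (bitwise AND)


Register state trace:
  MOV R3, 44  → R3 = 44 (0b00101100)
  MOV R1, 121  → R1 = 121 (0b01111001)
  AND R3, R1  → R3 = 44 AND 121 = 40 (0b00101000)
Final: R3 = 40

40


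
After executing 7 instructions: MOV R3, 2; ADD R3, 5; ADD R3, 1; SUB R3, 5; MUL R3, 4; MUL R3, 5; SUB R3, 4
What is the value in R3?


Register state trace:
  MOV R3, 2  → R3 = 2
  ADD R3, 5  → R3 = 2 + 5 = 7
  ADD R3, 1  → R3 = 7 + 1 = 8
  SUB R3, 5  → R3 = 8 - 5 = 3
  MUL R3, 4  → R3 = 3 * 4 = 12
  MUL R3, 5  → R3 = 12 * 5 = 60
  SUB R3, 4  → R3 = 60 - 4 = 56
Final: R3 = 56

56


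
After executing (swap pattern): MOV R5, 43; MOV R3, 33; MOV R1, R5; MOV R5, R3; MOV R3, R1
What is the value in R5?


Register state trace (swap pattern):
  MOV R5, 43  → R5 = 43
  MOV R3, 33  → R3 = 33
  MOV R1, R5  → R1 = 43  (save R5)
  MOV R5, R3  → R5 = 33  (R5 gets R3's value)
  MOV R3, R1  → R3 = 43  (R3 gets saved value)
Final: R5 = 33

33


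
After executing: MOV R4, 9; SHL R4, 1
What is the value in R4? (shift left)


Register state trace:
  MOV R4, 9  → R4 = 9
  SHL R4, 1  → R4 = 9 << 1 = 9 * 2^1 = 18
Final: R4 = 18

18


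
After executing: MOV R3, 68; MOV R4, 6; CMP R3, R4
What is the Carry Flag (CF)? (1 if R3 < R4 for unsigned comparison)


Register state trace:
  MOV R3, 68  → R3 = 68
  MOV R4, 6  → R4 = 6
  CMP R3, R4  → unsigned 68 - 6: no borrow
  68 >= 6, so CF = 0
CF = 0

0


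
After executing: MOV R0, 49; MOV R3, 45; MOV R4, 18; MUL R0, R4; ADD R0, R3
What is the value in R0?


Register state trace:
  MOV R0, 49  → R0 = 49
  MOV R3, 45  → R3 = 45
  MOV R4, 18  → R4 = 18
  MUL R0, R4  → R0 = 49 * 18 = 882
  ADD R0, R3  → R0 = 882 + 45 = 927
Final: R0 = 927

927


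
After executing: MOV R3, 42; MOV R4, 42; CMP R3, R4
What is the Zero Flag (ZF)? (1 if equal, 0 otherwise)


Register state trace:
  MOV R3, 42  → R3 = 42
  MOV R4, 42  → R4 = 42
  CMP R3, R4  → computes 42 - 42 = 0
  Result is zero, so values are equal
ZF = 1

1


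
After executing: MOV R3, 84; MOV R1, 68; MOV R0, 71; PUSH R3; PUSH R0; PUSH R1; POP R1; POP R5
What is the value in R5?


Stack trace (top is rightmost):
  MOV R3, 84  → R3 = 84
  MOV R1, 68  → R1 = 68
  MOV R0, 71  → R0 = 71
  PUSH R3  → stack: [84]
  PUSH R0  → stack: [84, 71]
  PUSH R1  → stack: [84, 71, 68]
  POP R1  → R1 = 68, stack: [84, 71]
  POP R5  → R5 = 71, stack: [84]
Final: R5 = 71

71


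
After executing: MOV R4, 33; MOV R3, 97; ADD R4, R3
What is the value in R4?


Register state trace:
  MOV R4, 33  → R4 = 33
  MOV R3, 97  → R3 = 97
  ADD R4, R3  → R4 = 33 + 97 = 130
Final: R4 = 130

130


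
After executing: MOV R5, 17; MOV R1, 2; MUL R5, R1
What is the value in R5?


Register state trace:
  MOV R5, 17  → R5 = 17
  MOV R1, 2  → R1 = 2
  MUL R5, R1  → R5 = 17 * 2 = 34
Final: R5 = 34

34


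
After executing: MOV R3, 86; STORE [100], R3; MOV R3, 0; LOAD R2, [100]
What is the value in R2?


Register and memory trace:
  MOV R3, 86  → R3 = 86
  STORE [100], R3  → mem[100] = 86
  MOV R3, 0  → R3 = 0
  LOAD R2, [100]  → R2 = mem[100] = 86
Final: R2 = 86

86


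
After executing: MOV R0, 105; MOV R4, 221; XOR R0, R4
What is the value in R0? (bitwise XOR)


Register state trace:
  MOV R0, 105  → R0 = 105 (0b01101001)
  MOV R4, 221  → R4 = 221 (0b11011101)
  XOR R0, R4  → R0 = 105 XOR 221 = 180 (0b10110100)
Final: R0 = 180

180


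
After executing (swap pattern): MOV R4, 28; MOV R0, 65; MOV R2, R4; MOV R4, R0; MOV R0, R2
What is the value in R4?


Register state trace (swap pattern):
  MOV R4, 28  → R4 = 28
  MOV R0, 65  → R0 = 65
  MOV R2, R4  → R2 = 28  (save R4)
  MOV R4, R0  → R4 = 65  (R4 gets R0's value)
  MOV R0, R2  → R0 = 28  (R0 gets saved value)
Final: R4 = 65

65


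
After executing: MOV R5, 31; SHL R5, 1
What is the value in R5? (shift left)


Register state trace:
  MOV R5, 31  → R5 = 31
  SHL R5, 1  → R5 = 31 << 1 = 31 * 2^1 = 62
Final: R5 = 62

62


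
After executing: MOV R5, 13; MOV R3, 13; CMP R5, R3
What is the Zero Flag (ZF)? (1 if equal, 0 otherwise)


Register state trace:
  MOV R5, 13  → R5 = 13
  MOV R3, 13  → R3 = 13
  CMP R5, R3  → computes 13 - 13 = 0
  Result is zero, so values are equal
ZF = 1

1


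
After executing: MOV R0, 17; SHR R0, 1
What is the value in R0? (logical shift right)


Register state trace:
  MOV R0, 17  → R0 = 17
  SHR R0, 1  → R0 = 17 >> 1 = 17 // 2^1 = 8
Final: R0 = 8

8


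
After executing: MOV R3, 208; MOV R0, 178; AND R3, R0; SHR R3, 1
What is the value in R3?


Register state trace:
  MOV R3, 208  → R3 = 208 (0b11010000)
  MOV R0, 178  → R0 = 178 (0b10110010)
  AND R3, R0  → R3 = 208 AND 178 = 144 (0b10010000)
  SHR R3, 1  → R3 = 144 >> 1 = 72
Final: R3 = 72

72


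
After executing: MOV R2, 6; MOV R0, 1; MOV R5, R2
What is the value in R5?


Register state trace:
  MOV R2, 6  → R2 = 6
  MOV R0, 1  → R0 = 1
  MOV R5, R2  → R5 = 6
Final: R5 = 6

6


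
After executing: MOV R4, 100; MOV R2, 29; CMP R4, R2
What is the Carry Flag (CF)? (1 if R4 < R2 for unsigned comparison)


Register state trace:
  MOV R4, 100  → R4 = 100
  MOV R2, 29  → R2 = 29
  CMP R4, R2  → unsigned 100 - 29: no borrow
  100 >= 29, so CF = 0
CF = 0

0


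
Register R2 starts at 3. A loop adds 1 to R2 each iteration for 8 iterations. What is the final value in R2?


Starting value: R2 = 3
  Iter 1: R2 = 3 + 1 = 4
  Iter 2: R2 = 4 + 1 = 5
  Iter 3: R2 = 5 + 1 = 6
  Iter 4: R2 = 6 + 1 = 7
  Iter 5: R2 = 7 + 1 = 8
  Iter 6: R2 = 8 + 1 = 9
  Iter 7: R2 = 9 + 1 = 10
  Iter 8: R2 = 10 + 1 = 11
Final: R2 = 11

11


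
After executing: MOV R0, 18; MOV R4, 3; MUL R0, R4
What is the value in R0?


Register state trace:
  MOV R0, 18  → R0 = 18
  MOV R4, 3  → R4 = 3
  MUL R0, R4  → R0 = 18 * 3 = 54
Final: R0 = 54

54


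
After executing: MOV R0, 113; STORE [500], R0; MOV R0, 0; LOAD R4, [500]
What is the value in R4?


Register and memory trace:
  MOV R0, 113  → R0 = 113
  STORE [500], R0  → mem[500] = 113
  MOV R0, 0  → R0 = 0
  LOAD R4, [500]  → R4 = mem[500] = 113
Final: R4 = 113

113


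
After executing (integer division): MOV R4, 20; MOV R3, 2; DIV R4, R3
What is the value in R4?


Register state trace:
  MOV R4, 20  → R4 = 20
  MOV R3, 2  → R3 = 2
  DIV R4, R3  → R4 = 20 // 2 = 10
Final: R4 = 10

10


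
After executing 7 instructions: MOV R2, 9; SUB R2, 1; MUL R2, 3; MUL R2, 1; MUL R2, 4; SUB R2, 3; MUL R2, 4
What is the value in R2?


Register state trace:
  MOV R2, 9  → R2 = 9
  SUB R2, 1  → R2 = 9 - 1 = 8
  MUL R2, 3  → R2 = 8 * 3 = 24
  MUL R2, 1  → R2 = 24 * 1 = 24
  MUL R2, 4  → R2 = 24 * 4 = 96
  SUB R2, 3  → R2 = 96 - 3 = 93
  MUL R2, 4  → R2 = 93 * 4 = 372
Final: R2 = 372

372


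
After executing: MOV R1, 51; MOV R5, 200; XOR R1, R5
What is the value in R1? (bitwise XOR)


Register state trace:
  MOV R1, 51  → R1 = 51 (0b00110011)
  MOV R5, 200  → R5 = 200 (0b11001000)
  XOR R1, R5  → R1 = 51 XOR 200 = 251 (0b11111011)
Final: R1 = 251

251


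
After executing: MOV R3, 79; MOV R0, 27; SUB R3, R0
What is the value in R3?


Register state trace:
  MOV R3, 79  → R3 = 79
  MOV R0, 27  → R0 = 27
  SUB R3, R0  → R3 = 79 - 27 = 52
Final: R3 = 52

52


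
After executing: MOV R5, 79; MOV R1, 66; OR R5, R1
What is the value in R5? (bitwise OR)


Register state trace:
  MOV R5, 79  → R5 = 79 (0b01001111)
  MOV R1, 66  → R1 = 66 (0b01000010)
  OR R5, R1   → R5 = 79 OR 66 = 79 (0b01001111)
Final: R5 = 79

79


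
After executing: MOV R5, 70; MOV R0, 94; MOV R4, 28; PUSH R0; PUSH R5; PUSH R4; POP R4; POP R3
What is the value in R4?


Stack trace (top is rightmost):
  MOV R5, 70  → R5 = 70
  MOV R0, 94  → R0 = 94
  MOV R4, 28  → R4 = 28
  PUSH R0  → stack: [94]
  PUSH R5  → stack: [94, 70]
  PUSH R4  → stack: [94, 70, 28]
  POP R4  → R4 = 28, stack: [94, 70]
  POP R3  → R3 = 70, stack: [94]
Final: R4 = 28

28


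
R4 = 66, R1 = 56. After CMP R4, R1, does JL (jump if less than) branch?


Trace:
  R4 = 66, R1 = 56
  CMP R4, R1  → compares 66 vs 56
  JL checks: is 66 less than 56?
  66 > 56, so condition is false
Branch taken: No

No


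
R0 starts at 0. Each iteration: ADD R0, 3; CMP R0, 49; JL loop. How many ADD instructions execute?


Loop trace (R0 starts at 0, target 49, step 3):
  ADD #1: R0 = 0 + 3 = 3  → 3 < 49, loop
  ADD #2: R0 = 3 + 3 = 6  → 6 < 49, loop
  ADD #3: R0 = 6 + 3 = 9  → 9 < 49, loop
  ADD #4: R0 = 9 + 3 = 12  → 12 < 49, loop
  ADD #5: R0 = 12 + 3 = 15  → 15 < 49, loop
  ADD #6: R0 = 15 + 3 = 18  → 18 < 49, loop
  ADD #7: R0 = 18 + 3 = 21  → 21 < 49, loop
  ADD #8: R0 = 21 + 3 = 24  → 24 < 49, loop
  ADD #9: R0 = 24 + 3 = 27  → 27 < 49, loop
  ADD #10: R0 = 27 + 3 = 30  → 30 < 49, loop
  ADD #11: R0 = 30 + 3 = 33  → 33 < 49, loop
  ADD #12: R0 = 33 + 3 = 36  → 36 < 49, loop
  ADD #13: R0 = 36 + 3 = 39  → 39 < 49, loop
  ADD #14: R0 = 39 + 3 = 42  → 42 < 49, loop
  ADD #15: R0 = 42 + 3 = 45  → 45 < 49, loop
  ADD #16: R0 = 45 + 3 = 48  → 48 < 49, loop
  ADD #17: R0 = 48 + 3 = 51  → 51 >= 49, exit
Total ADD instructions: 17

17


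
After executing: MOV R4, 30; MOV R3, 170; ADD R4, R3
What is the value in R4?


Register state trace:
  MOV R4, 30  → R4 = 30
  MOV R3, 170  → R3 = 170
  ADD R4, R3  → R4 = 30 + 170 = 200
Final: R4 = 200

200


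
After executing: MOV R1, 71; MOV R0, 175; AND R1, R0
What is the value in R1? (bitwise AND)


Register state trace:
  MOV R1, 71  → R1 = 71 (0b01000111)
  MOV R0, 175  → R0 = 175 (0b10101111)
  AND R1, R0  → R1 = 71 AND 175 = 7 (0b00000111)
Final: R1 = 7

7


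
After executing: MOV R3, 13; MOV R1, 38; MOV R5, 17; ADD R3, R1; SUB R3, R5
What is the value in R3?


Register state trace:
  MOV R3, 13  → R3 = 13
  MOV R1, 38  → R1 = 38
  MOV R5, 17  → R5 = 17
  ADD R3, R1  → R3 = 13 + 38 = 51
  SUB R3, R5  → R3 = 51 - 17 = 34
Final: R3 = 34

34


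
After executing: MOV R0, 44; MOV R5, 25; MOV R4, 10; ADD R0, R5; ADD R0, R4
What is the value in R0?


Register state trace:
  MOV R0, 44  → R0 = 44
  MOV R5, 25  → R5 = 25
  MOV R4, 10  → R4 = 10
  ADD R0, R5  → R0 = 44 + 25 = 69
  ADD R0, R4  → R0 = 69 + 10 = 79
Final: R0 = 79

79


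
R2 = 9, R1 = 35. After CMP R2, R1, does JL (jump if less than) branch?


Trace:
  R2 = 9, R1 = 35
  CMP R2, R1  → compares 9 vs 35
  JL checks: is 9 less than 35?
  9 < 35, so condition is true
Branch taken: Yes

Yes


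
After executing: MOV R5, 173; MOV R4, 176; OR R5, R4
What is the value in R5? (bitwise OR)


Register state trace:
  MOV R5, 173  → R5 = 173 (0b10101101)
  MOV R4, 176  → R4 = 176 (0b10110000)
  OR R5, R4   → R5 = 173 OR 176 = 189 (0b10111101)
Final: R5 = 189

189


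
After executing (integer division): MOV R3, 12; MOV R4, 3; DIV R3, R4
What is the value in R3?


Register state trace:
  MOV R3, 12  → R3 = 12
  MOV R4, 3  → R4 = 3
  DIV R3, R4  → R3 = 12 // 3 = 4
Final: R3 = 4

4


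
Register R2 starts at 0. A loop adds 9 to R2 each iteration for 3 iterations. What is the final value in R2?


Starting value: R2 = 0
  Iter 1: R2 = 0 + 9 = 9
  Iter 2: R2 = 9 + 9 = 18
  Iter 3: R2 = 18 + 9 = 27
Final: R2 = 27

27


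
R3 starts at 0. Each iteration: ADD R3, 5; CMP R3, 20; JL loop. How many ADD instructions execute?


Loop trace (R3 starts at 0, target 20, step 5):
  ADD #1: R3 = 0 + 5 = 5  → 5 < 20, loop
  ADD #2: R3 = 5 + 5 = 10  → 10 < 20, loop
  ADD #3: R3 = 10 + 5 = 15  → 15 < 20, loop
  ADD #4: R3 = 15 + 5 = 20  → 20 >= 20, exit
Total ADD instructions: 4

4


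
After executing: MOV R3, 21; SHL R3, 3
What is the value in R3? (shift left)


Register state trace:
  MOV R3, 21  → R3 = 21
  SHL R3, 3  → R3 = 21 << 3 = 21 * 2^3 = 168
Final: R3 = 168

168


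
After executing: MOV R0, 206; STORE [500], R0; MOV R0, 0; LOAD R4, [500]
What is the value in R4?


Register and memory trace:
  MOV R0, 206  → R0 = 206
  STORE [500], R0  → mem[500] = 206
  MOV R0, 0  → R0 = 0
  LOAD R4, [500]  → R4 = mem[500] = 206
Final: R4 = 206

206


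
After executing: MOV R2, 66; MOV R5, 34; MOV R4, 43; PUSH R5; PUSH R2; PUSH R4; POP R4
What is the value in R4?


Stack trace (top is rightmost):
  MOV R2, 66  → R2 = 66
  MOV R5, 34  → R5 = 34
  MOV R4, 43  → R4 = 43
  PUSH R5  → stack: [34]
  PUSH R2  → stack: [34, 66]
  PUSH R4  → stack: [34, 66, 43]
  POP R4  → R4 = 43, stack: [34, 66]
Final: R4 = 43

43


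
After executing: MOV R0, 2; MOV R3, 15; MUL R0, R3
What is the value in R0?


Register state trace:
  MOV R0, 2  → R0 = 2
  MOV R3, 15  → R3 = 15
  MUL R0, R3  → R0 = 2 * 15 = 30
Final: R0 = 30

30


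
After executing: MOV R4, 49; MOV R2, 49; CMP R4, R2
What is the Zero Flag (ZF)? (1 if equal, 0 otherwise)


Register state trace:
  MOV R4, 49  → R4 = 49
  MOV R2, 49  → R2 = 49
  CMP R4, R2  → computes 49 - 49 = 0
  Result is zero, so values are equal
ZF = 1

1


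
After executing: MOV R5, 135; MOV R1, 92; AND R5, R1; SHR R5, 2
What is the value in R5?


Register state trace:
  MOV R5, 135  → R5 = 135 (0b10000111)
  MOV R1, 92  → R1 = 92 (0b01011100)
  AND R5, R1  → R5 = 135 AND 92 = 4 (0b00000100)
  SHR R5, 2  → R5 = 4 >> 2 = 1
Final: R5 = 1

1


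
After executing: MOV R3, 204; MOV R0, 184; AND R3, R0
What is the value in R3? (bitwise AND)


Register state trace:
  MOV R3, 204  → R3 = 204 (0b11001100)
  MOV R0, 184  → R0 = 184 (0b10111000)
  AND R3, R0  → R3 = 204 AND 184 = 136 (0b10001000)
Final: R3 = 136

136


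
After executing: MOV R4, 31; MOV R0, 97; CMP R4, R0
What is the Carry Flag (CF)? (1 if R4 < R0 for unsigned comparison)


Register state trace:
  MOV R4, 31  → R4 = 31
  MOV R0, 97  → R0 = 97
  CMP R4, R0  → unsigned 31 - 97: borrow occurs
  31 < 97, so CF = 1
CF = 1

1


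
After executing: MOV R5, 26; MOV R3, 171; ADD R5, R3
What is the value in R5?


Register state trace:
  MOV R5, 26  → R5 = 26
  MOV R3, 171  → R3 = 171
  ADD R5, R3  → R5 = 26 + 171 = 197
Final: R5 = 197

197


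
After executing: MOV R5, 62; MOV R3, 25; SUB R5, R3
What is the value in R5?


Register state trace:
  MOV R5, 62  → R5 = 62
  MOV R3, 25  → R3 = 25
  SUB R5, R3  → R5 = 62 - 25 = 37
Final: R5 = 37

37


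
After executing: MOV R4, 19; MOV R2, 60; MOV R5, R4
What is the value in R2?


Register state trace:
  MOV R4, 19  → R4 = 19
  MOV R2, 60  → R2 = 60
  MOV R5, R4  → R5 = 19
Final: R2 = 60

60


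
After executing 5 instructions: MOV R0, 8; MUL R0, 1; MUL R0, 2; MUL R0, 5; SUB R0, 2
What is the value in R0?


Register state trace:
  MOV R0, 8  → R0 = 8
  MUL R0, 1  → R0 = 8 * 1 = 8
  MUL R0, 2  → R0 = 8 * 2 = 16
  MUL R0, 5  → R0 = 16 * 5 = 80
  SUB R0, 2  → R0 = 80 - 2 = 78
Final: R0 = 78

78


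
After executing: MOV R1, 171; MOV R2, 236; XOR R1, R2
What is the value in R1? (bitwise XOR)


Register state trace:
  MOV R1, 171  → R1 = 171 (0b10101011)
  MOV R2, 236  → R2 = 236 (0b11101100)
  XOR R1, R2  → R1 = 171 XOR 236 = 71 (0b01000111)
Final: R1 = 71

71


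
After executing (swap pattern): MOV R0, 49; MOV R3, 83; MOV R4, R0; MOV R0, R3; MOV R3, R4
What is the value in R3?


Register state trace (swap pattern):
  MOV R0, 49  → R0 = 49
  MOV R3, 83  → R3 = 83
  MOV R4, R0  → R4 = 49  (save R0)
  MOV R0, R3  → R0 = 83  (R0 gets R3's value)
  MOV R3, R4  → R3 = 49  (R3 gets saved value)
Final: R3 = 49

49


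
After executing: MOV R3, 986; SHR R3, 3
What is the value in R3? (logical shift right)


Register state trace:
  MOV R3, 986  → R3 = 986
  SHR R3, 3  → R3 = 986 >> 3 = 986 // 2^3 = 123
Final: R3 = 123

123


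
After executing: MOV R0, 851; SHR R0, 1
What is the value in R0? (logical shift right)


Register state trace:
  MOV R0, 851  → R0 = 851
  SHR R0, 1  → R0 = 851 >> 1 = 851 // 2^1 = 425
Final: R0 = 425

425


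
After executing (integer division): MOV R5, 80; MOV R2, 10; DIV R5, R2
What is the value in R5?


Register state trace:
  MOV R5, 80  → R5 = 80
  MOV R2, 10  → R2 = 10
  DIV R5, R2  → R5 = 80 // 10 = 8
Final: R5 = 8

8


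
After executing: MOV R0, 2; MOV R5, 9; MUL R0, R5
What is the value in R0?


Register state trace:
  MOV R0, 2  → R0 = 2
  MOV R5, 9  → R5 = 9
  MUL R0, R5  → R0 = 2 * 9 = 18
Final: R0 = 18

18


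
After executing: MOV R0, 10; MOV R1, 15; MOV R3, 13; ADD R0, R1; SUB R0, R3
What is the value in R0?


Register state trace:
  MOV R0, 10  → R0 = 10
  MOV R1, 15  → R1 = 15
  MOV R3, 13  → R3 = 13
  ADD R0, R1  → R0 = 10 + 15 = 25
  SUB R0, R3  → R0 = 25 - 13 = 12
Final: R0 = 12

12


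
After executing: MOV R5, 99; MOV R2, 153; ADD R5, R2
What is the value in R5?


Register state trace:
  MOV R5, 99  → R5 = 99
  MOV R2, 153  → R2 = 153
  ADD R5, R2  → R5 = 99 + 153 = 252
Final: R5 = 252

252


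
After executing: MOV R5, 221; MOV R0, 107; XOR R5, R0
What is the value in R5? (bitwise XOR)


Register state trace:
  MOV R5, 221  → R5 = 221 (0b11011101)
  MOV R0, 107  → R0 = 107 (0b01101011)
  XOR R5, R0  → R5 = 221 XOR 107 = 182 (0b10110110)
Final: R5 = 182

182


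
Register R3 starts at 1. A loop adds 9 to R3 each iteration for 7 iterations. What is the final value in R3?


Starting value: R3 = 1
  Iter 1: R3 = 1 + 9 = 10
  Iter 2: R3 = 10 + 9 = 19
  Iter 3: R3 = 19 + 9 = 28
  Iter 4: R3 = 28 + 9 = 37
  Iter 5: R3 = 37 + 9 = 46
  Iter 6: R3 = 46 + 9 = 55
  Iter 7: R3 = 55 + 9 = 64
Final: R3 = 64

64


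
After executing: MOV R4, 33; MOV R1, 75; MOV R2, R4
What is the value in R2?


Register state trace:
  MOV R4, 33  → R4 = 33
  MOV R1, 75  → R1 = 75
  MOV R2, R4  → R2 = 33
Final: R2 = 33

33


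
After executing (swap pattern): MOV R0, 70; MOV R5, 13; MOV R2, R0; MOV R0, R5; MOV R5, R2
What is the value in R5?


Register state trace (swap pattern):
  MOV R0, 70  → R0 = 70
  MOV R5, 13  → R5 = 13
  MOV R2, R0  → R2 = 70  (save R0)
  MOV R0, R5  → R0 = 13  (R0 gets R5's value)
  MOV R5, R2  → R5 = 70  (R5 gets saved value)
Final: R5 = 70

70


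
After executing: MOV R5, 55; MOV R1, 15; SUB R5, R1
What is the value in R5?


Register state trace:
  MOV R5, 55  → R5 = 55
  MOV R1, 15  → R1 = 15
  SUB R5, R1  → R5 = 55 - 15 = 40
Final: R5 = 40

40


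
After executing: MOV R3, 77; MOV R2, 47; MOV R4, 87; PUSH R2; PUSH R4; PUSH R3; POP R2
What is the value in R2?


Stack trace (top is rightmost):
  MOV R3, 77  → R3 = 77
  MOV R2, 47  → R2 = 47
  MOV R4, 87  → R4 = 87
  PUSH R2  → stack: [47]
  PUSH R4  → stack: [47, 87]
  PUSH R3  → stack: [47, 87, 77]
  POP R2  → R2 = 77, stack: [47, 87]
Final: R2 = 77

77


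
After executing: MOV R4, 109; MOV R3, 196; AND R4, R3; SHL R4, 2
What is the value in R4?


Register state trace:
  MOV R4, 109  → R4 = 109 (0b01101101)
  MOV R3, 196  → R3 = 196 (0b11000100)
  AND R4, R3  → R4 = 109 AND 196 = 68 (0b01000100)
  SHL R4, 2  → R4 = 68 << 2 = 272
Final: R4 = 272

272


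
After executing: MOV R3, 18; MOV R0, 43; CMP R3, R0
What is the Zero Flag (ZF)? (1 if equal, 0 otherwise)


Register state trace:
  MOV R3, 18  → R3 = 18
  MOV R0, 43  → R0 = 43
  CMP R3, R0  → computes 18 - 43 = -25
  Result is nonzero, so values are not equal
ZF = 0

0


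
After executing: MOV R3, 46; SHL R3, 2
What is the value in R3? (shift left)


Register state trace:
  MOV R3, 46  → R3 = 46
  SHL R3, 2  → R3 = 46 << 2 = 46 * 2^2 = 184
Final: R3 = 184

184


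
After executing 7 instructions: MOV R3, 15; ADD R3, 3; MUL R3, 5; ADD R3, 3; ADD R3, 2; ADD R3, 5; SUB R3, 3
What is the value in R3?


Register state trace:
  MOV R3, 15  → R3 = 15
  ADD R3, 3  → R3 = 15 + 3 = 18
  MUL R3, 5  → R3 = 18 * 5 = 90
  ADD R3, 3  → R3 = 90 + 3 = 93
  ADD R3, 2  → R3 = 93 + 2 = 95
  ADD R3, 5  → R3 = 95 + 5 = 100
  SUB R3, 3  → R3 = 100 - 3 = 97
Final: R3 = 97

97


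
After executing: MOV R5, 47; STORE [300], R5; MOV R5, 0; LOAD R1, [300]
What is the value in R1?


Register and memory trace:
  MOV R5, 47  → R5 = 47
  STORE [300], R5  → mem[300] = 47
  MOV R5, 0  → R5 = 0
  LOAD R1, [300]  → R1 = mem[300] = 47
Final: R1 = 47

47


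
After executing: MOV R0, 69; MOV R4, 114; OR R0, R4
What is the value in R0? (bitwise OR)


Register state trace:
  MOV R0, 69  → R0 = 69 (0b01000101)
  MOV R4, 114  → R4 = 114 (0b01110010)
  OR R0, R4   → R0 = 69 OR 114 = 119 (0b01110111)
Final: R0 = 119

119


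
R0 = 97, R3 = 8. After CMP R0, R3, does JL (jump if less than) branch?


Trace:
  R0 = 97, R3 = 8
  CMP R0, R3  → compares 97 vs 8
  JL checks: is 97 less than 8?
  97 > 8, so condition is false
Branch taken: No

No


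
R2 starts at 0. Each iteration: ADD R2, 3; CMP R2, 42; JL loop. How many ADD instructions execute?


Loop trace (R2 starts at 0, target 42, step 3):
  ADD #1: R2 = 0 + 3 = 3  → 3 < 42, loop
  ADD #2: R2 = 3 + 3 = 6  → 6 < 42, loop
  ADD #3: R2 = 6 + 3 = 9  → 9 < 42, loop
  ADD #4: R2 = 9 + 3 = 12  → 12 < 42, loop
  ADD #5: R2 = 12 + 3 = 15  → 15 < 42, loop
  ADD #6: R2 = 15 + 3 = 18  → 18 < 42, loop
  ADD #7: R2 = 18 + 3 = 21  → 21 < 42, loop
  ADD #8: R2 = 21 + 3 = 24  → 24 < 42, loop
  ADD #9: R2 = 24 + 3 = 27  → 27 < 42, loop
  ADD #10: R2 = 27 + 3 = 30  → 30 < 42, loop
  ADD #11: R2 = 30 + 3 = 33  → 33 < 42, loop
  ADD #12: R2 = 33 + 3 = 36  → 36 < 42, loop
  ADD #13: R2 = 36 + 3 = 39  → 39 < 42, loop
  ADD #14: R2 = 39 + 3 = 42  → 42 >= 42, exit
Total ADD instructions: 14

14


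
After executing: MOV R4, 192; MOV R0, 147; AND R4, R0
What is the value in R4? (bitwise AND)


Register state trace:
  MOV R4, 192  → R4 = 192 (0b11000000)
  MOV R0, 147  → R0 = 147 (0b10010011)
  AND R4, R0  → R4 = 192 AND 147 = 128 (0b10000000)
Final: R4 = 128

128


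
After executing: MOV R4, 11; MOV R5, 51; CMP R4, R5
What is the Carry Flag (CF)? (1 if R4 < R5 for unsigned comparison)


Register state trace:
  MOV R4, 11  → R4 = 11
  MOV R5, 51  → R5 = 51
  CMP R4, R5  → unsigned 11 - 51: borrow occurs
  11 < 51, so CF = 1
CF = 1

1


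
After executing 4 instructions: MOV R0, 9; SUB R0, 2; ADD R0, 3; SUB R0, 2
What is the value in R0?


Register state trace:
  MOV R0, 9  → R0 = 9
  SUB R0, 2  → R0 = 9 - 2 = 7
  ADD R0, 3  → R0 = 7 + 3 = 10
  SUB R0, 2  → R0 = 10 - 2 = 8
Final: R0 = 8

8


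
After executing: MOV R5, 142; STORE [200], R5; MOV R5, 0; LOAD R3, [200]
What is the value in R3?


Register and memory trace:
  MOV R5, 142  → R5 = 142
  STORE [200], R5  → mem[200] = 142
  MOV R5, 0  → R5 = 0
  LOAD R3, [200]  → R3 = mem[200] = 142
Final: R3 = 142

142


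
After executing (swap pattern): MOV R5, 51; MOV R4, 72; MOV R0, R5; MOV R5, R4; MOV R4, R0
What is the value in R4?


Register state trace (swap pattern):
  MOV R5, 51  → R5 = 51
  MOV R4, 72  → R4 = 72
  MOV R0, R5  → R0 = 51  (save R5)
  MOV R5, R4  → R5 = 72  (R5 gets R4's value)
  MOV R4, R0  → R4 = 51  (R4 gets saved value)
Final: R4 = 51

51


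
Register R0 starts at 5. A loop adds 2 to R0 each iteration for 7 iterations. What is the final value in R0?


Starting value: R0 = 5
  Iter 1: R0 = 5 + 2 = 7
  Iter 2: R0 = 7 + 2 = 9
  Iter 3: R0 = 9 + 2 = 11
  Iter 4: R0 = 11 + 2 = 13
  Iter 5: R0 = 13 + 2 = 15
  Iter 6: R0 = 15 + 2 = 17
  Iter 7: R0 = 17 + 2 = 19
Final: R0 = 19

19


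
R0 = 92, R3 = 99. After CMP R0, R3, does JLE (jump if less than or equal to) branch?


Trace:
  R0 = 92, R3 = 99
  CMP R0, R3  → compares 92 vs 99
  JLE checks: is 92 less than or equal to 99?
  92 < 99, so condition is true
Branch taken: Yes

Yes


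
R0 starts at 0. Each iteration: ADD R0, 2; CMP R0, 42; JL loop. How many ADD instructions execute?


Loop trace (R0 starts at 0, target 42, step 2):
  ADD #1: R0 = 0 + 2 = 2  → 2 < 42, loop
  ADD #2: R0 = 2 + 2 = 4  → 4 < 42, loop
  ADD #3: R0 = 4 + 2 = 6  → 6 < 42, loop
  ADD #4: R0 = 6 + 2 = 8  → 8 < 42, loop
  ADD #5: R0 = 8 + 2 = 10  → 10 < 42, loop
  ADD #6: R0 = 10 + 2 = 12  → 12 < 42, loop
  ADD #7: R0 = 12 + 2 = 14  → 14 < 42, loop
  ADD #8: R0 = 14 + 2 = 16  → 16 < 42, loop
  ADD #9: R0 = 16 + 2 = 18  → 18 < 42, loop
  ADD #10: R0 = 18 + 2 = 20  → 20 < 42, loop
  ADD #11: R0 = 20 + 2 = 22  → 22 < 42, loop
  ADD #12: R0 = 22 + 2 = 24  → 24 < 42, loop
  ADD #13: R0 = 24 + 2 = 26  → 26 < 42, loop
  ADD #14: R0 = 26 + 2 = 28  → 28 < 42, loop
  ADD #15: R0 = 28 + 2 = 30  → 30 < 42, loop
  ADD #16: R0 = 30 + 2 = 32  → 32 < 42, loop
  ADD #17: R0 = 32 + 2 = 34  → 34 < 42, loop
  ADD #18: R0 = 34 + 2 = 36  → 36 < 42, loop
  ADD #19: R0 = 36 + 2 = 38  → 38 < 42, loop
  ADD #20: R0 = 38 + 2 = 40  → 40 < 42, loop
  ADD #21: R0 = 40 + 2 = 42  → 42 >= 42, exit
Total ADD instructions: 21

21


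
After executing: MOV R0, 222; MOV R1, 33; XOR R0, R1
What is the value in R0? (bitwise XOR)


Register state trace:
  MOV R0, 222  → R0 = 222 (0b11011110)
  MOV R1, 33  → R1 = 33 (0b00100001)
  XOR R0, R1  → R0 = 222 XOR 33 = 255 (0b11111111)
Final: R0 = 255

255


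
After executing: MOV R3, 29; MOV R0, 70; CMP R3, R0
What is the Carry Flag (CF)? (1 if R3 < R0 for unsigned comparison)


Register state trace:
  MOV R3, 29  → R3 = 29
  MOV R0, 70  → R0 = 70
  CMP R3, R0  → unsigned 29 - 70: borrow occurs
  29 < 70, so CF = 1
CF = 1

1


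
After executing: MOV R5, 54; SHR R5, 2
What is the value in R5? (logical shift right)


Register state trace:
  MOV R5, 54  → R5 = 54
  SHR R5, 2  → R5 = 54 >> 2 = 54 // 2^2 = 13
Final: R5 = 13

13


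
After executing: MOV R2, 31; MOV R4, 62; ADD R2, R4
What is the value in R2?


Register state trace:
  MOV R2, 31  → R2 = 31
  MOV R4, 62  → R4 = 62
  ADD R2, R4  → R2 = 31 + 62 = 93
Final: R2 = 93

93


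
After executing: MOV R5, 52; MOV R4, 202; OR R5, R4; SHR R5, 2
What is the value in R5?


Register state trace:
  MOV R5, 52  → R5 = 52 (0b00110100)
  MOV R4, 202  → R4 = 202 (0b11001010)
  OR R5, R4  → R5 = 52 OR 202 = 254 (0b11111110)
  SHR R5, 2  → R5 = 254 >> 2 = 63
Final: R5 = 63

63


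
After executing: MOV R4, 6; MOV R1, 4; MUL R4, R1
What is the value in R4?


Register state trace:
  MOV R4, 6  → R4 = 6
  MOV R1, 4  → R1 = 4
  MUL R4, R1  → R4 = 6 * 4 = 24
Final: R4 = 24

24


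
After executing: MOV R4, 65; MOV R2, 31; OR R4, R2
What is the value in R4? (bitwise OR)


Register state trace:
  MOV R4, 65  → R4 = 65 (0b01000001)
  MOV R2, 31  → R2 = 31 (0b00011111)
  OR R4, R2   → R4 = 65 OR 31 = 95 (0b01011111)
Final: R4 = 95

95


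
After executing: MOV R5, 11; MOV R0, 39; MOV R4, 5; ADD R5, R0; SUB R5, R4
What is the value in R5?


Register state trace:
  MOV R5, 11  → R5 = 11
  MOV R0, 39  → R0 = 39
  MOV R4, 5  → R4 = 5
  ADD R5, R0  → R5 = 11 + 39 = 50
  SUB R5, R4  → R5 = 50 - 5 = 45
Final: R5 = 45

45


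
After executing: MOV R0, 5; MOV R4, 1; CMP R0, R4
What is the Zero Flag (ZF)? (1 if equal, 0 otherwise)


Register state trace:
  MOV R0, 5  → R0 = 5
  MOV R4, 1  → R4 = 1
  CMP R0, R4  → computes 5 - 1 = 4
  Result is nonzero, so values are not equal
ZF = 0

0


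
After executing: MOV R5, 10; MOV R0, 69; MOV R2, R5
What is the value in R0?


Register state trace:
  MOV R5, 10  → R5 = 10
  MOV R0, 69  → R0 = 69
  MOV R2, R5  → R2 = 10
Final: R0 = 69

69


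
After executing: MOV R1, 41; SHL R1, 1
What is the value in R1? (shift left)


Register state trace:
  MOV R1, 41  → R1 = 41
  SHL R1, 1  → R1 = 41 << 1 = 41 * 2^1 = 82
Final: R1 = 82

82


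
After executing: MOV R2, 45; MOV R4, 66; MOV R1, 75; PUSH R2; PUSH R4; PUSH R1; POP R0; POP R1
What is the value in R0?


Stack trace (top is rightmost):
  MOV R2, 45  → R2 = 45
  MOV R4, 66  → R4 = 66
  MOV R1, 75  → R1 = 75
  PUSH R2  → stack: [45]
  PUSH R4  → stack: [45, 66]
  PUSH R1  → stack: [45, 66, 75]
  POP R0  → R0 = 75, stack: [45, 66]
  POP R1  → R1 = 66, stack: [45]
Final: R0 = 75

75


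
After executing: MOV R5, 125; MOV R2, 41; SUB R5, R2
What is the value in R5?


Register state trace:
  MOV R5, 125  → R5 = 125
  MOV R2, 41  → R2 = 41
  SUB R5, R2  → R5 = 125 - 41 = 84
Final: R5 = 84

84


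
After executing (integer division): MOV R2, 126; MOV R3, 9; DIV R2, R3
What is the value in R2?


Register state trace:
  MOV R2, 126  → R2 = 126
  MOV R3, 9  → R3 = 9
  DIV R2, R3  → R2 = 126 // 9 = 14
Final: R2 = 14

14


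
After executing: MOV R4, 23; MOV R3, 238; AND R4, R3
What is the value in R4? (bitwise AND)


Register state trace:
  MOV R4, 23  → R4 = 23 (0b00010111)
  MOV R3, 238  → R3 = 238 (0b11101110)
  AND R4, R3  → R4 = 23 AND 238 = 6 (0b00000110)
Final: R4 = 6

6


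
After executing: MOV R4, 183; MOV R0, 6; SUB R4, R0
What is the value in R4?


Register state trace:
  MOV R4, 183  → R4 = 183
  MOV R0, 6  → R0 = 6
  SUB R4, R0  → R4 = 183 - 6 = 177
Final: R4 = 177

177


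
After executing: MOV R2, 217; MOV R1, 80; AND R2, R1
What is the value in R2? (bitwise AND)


Register state trace:
  MOV R2, 217  → R2 = 217 (0b11011001)
  MOV R1, 80  → R1 = 80 (0b01010000)
  AND R2, R1  → R2 = 217 AND 80 = 80 (0b01010000)
Final: R2 = 80

80


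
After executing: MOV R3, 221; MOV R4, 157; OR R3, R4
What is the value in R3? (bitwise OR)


Register state trace:
  MOV R3, 221  → R3 = 221 (0b11011101)
  MOV R4, 157  → R4 = 157 (0b10011101)
  OR R3, R4   → R3 = 221 OR 157 = 221 (0b11011101)
Final: R3 = 221

221


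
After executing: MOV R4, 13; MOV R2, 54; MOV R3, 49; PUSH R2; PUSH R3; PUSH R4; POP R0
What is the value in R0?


Stack trace (top is rightmost):
  MOV R4, 13  → R4 = 13
  MOV R2, 54  → R2 = 54
  MOV R3, 49  → R3 = 49
  PUSH R2  → stack: [54]
  PUSH R3  → stack: [54, 49]
  PUSH R4  → stack: [54, 49, 13]
  POP R0  → R0 = 13, stack: [54, 49]
Final: R0 = 13

13


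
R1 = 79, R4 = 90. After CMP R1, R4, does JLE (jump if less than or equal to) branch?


Trace:
  R1 = 79, R4 = 90
  CMP R1, R4  → compares 79 vs 90
  JLE checks: is 79 less than or equal to 90?
  79 < 90, so condition is true
Branch taken: Yes

Yes


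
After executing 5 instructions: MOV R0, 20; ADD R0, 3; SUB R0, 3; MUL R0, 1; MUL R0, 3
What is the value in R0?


Register state trace:
  MOV R0, 20  → R0 = 20
  ADD R0, 3  → R0 = 20 + 3 = 23
  SUB R0, 3  → R0 = 23 - 3 = 20
  MUL R0, 1  → R0 = 20 * 1 = 20
  MUL R0, 3  → R0 = 20 * 3 = 60
Final: R0 = 60

60


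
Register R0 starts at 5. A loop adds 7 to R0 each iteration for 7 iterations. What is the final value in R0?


Starting value: R0 = 5
  Iter 1: R0 = 5 + 7 = 12
  Iter 2: R0 = 12 + 7 = 19
  Iter 3: R0 = 19 + 7 = 26
  Iter 4: R0 = 26 + 7 = 33
  Iter 5: R0 = 33 + 7 = 40
  Iter 6: R0 = 40 + 7 = 47
  Iter 7: R0 = 47 + 7 = 54
Final: R0 = 54

54


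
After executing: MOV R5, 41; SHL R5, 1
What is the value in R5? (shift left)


Register state trace:
  MOV R5, 41  → R5 = 41
  SHL R5, 1  → R5 = 41 << 1 = 41 * 2^1 = 82
Final: R5 = 82

82


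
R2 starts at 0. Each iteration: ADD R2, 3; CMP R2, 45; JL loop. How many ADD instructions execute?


Loop trace (R2 starts at 0, target 45, step 3):
  ADD #1: R2 = 0 + 3 = 3  → 3 < 45, loop
  ADD #2: R2 = 3 + 3 = 6  → 6 < 45, loop
  ADD #3: R2 = 6 + 3 = 9  → 9 < 45, loop
  ADD #4: R2 = 9 + 3 = 12  → 12 < 45, loop
  ADD #5: R2 = 12 + 3 = 15  → 15 < 45, loop
  ADD #6: R2 = 15 + 3 = 18  → 18 < 45, loop
  ADD #7: R2 = 18 + 3 = 21  → 21 < 45, loop
  ADD #8: R2 = 21 + 3 = 24  → 24 < 45, loop
  ADD #9: R2 = 24 + 3 = 27  → 27 < 45, loop
  ADD #10: R2 = 27 + 3 = 30  → 30 < 45, loop
  ADD #11: R2 = 30 + 3 = 33  → 33 < 45, loop
  ADD #12: R2 = 33 + 3 = 36  → 36 < 45, loop
  ADD #13: R2 = 36 + 3 = 39  → 39 < 45, loop
  ADD #14: R2 = 39 + 3 = 42  → 42 < 45, loop
  ADD #15: R2 = 42 + 3 = 45  → 45 >= 45, exit
Total ADD instructions: 15

15


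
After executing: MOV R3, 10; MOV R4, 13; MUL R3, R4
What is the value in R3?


Register state trace:
  MOV R3, 10  → R3 = 10
  MOV R4, 13  → R4 = 13
  MUL R3, R4  → R3 = 10 * 13 = 130
Final: R3 = 130

130


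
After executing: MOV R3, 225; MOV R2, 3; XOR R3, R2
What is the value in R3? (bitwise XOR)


Register state trace:
  MOV R3, 225  → R3 = 225 (0b11100001)
  MOV R2, 3  → R2 = 3 (0b00000011)
  XOR R3, R2  → R3 = 225 XOR 3 = 226 (0b11100010)
Final: R3 = 226

226


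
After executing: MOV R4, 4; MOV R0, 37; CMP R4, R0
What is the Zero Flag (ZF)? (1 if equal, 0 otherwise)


Register state trace:
  MOV R4, 4  → R4 = 4
  MOV R0, 37  → R0 = 37
  CMP R4, R0  → computes 4 - 37 = -33
  Result is nonzero, so values are not equal
ZF = 0

0


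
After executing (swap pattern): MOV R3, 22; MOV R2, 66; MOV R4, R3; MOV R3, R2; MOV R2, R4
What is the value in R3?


Register state trace (swap pattern):
  MOV R3, 22  → R3 = 22
  MOV R2, 66  → R2 = 66
  MOV R4, R3  → R4 = 22  (save R3)
  MOV R3, R2  → R3 = 66  (R3 gets R2's value)
  MOV R2, R4  → R2 = 22  (R2 gets saved value)
Final: R3 = 66

66


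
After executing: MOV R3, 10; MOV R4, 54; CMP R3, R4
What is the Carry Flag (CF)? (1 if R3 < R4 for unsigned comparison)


Register state trace:
  MOV R3, 10  → R3 = 10
  MOV R4, 54  → R4 = 54
  CMP R3, R4  → unsigned 10 - 54: borrow occurs
  10 < 54, so CF = 1
CF = 1

1


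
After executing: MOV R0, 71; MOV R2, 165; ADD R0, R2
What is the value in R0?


Register state trace:
  MOV R0, 71  → R0 = 71
  MOV R2, 165  → R2 = 165
  ADD R0, R2  → R0 = 71 + 165 = 236
Final: R0 = 236

236


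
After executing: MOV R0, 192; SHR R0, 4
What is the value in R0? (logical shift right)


Register state trace:
  MOV R0, 192  → R0 = 192
  SHR R0, 4  → R0 = 192 >> 4 = 192 // 2^4 = 12
Final: R0 = 12

12


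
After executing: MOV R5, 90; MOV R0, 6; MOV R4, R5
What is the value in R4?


Register state trace:
  MOV R5, 90  → R5 = 90
  MOV R0, 6  → R0 = 6
  MOV R4, R5  → R4 = 90
Final: R4 = 90

90


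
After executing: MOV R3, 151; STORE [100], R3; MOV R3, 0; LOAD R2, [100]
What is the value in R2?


Register and memory trace:
  MOV R3, 151  → R3 = 151
  STORE [100], R3  → mem[100] = 151
  MOV R3, 0  → R3 = 0
  LOAD R2, [100]  → R2 = mem[100] = 151
Final: R2 = 151

151


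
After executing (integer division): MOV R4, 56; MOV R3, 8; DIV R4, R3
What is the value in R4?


Register state trace:
  MOV R4, 56  → R4 = 56
  MOV R3, 8  → R3 = 8
  DIV R4, R3  → R4 = 56 // 8 = 7
Final: R4 = 7

7


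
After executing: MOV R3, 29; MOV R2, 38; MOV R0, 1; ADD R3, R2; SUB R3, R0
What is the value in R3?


Register state trace:
  MOV R3, 29  → R3 = 29
  MOV R2, 38  → R2 = 38
  MOV R0, 1  → R0 = 1
  ADD R3, R2  → R3 = 29 + 38 = 67
  SUB R3, R0  → R3 = 67 - 1 = 66
Final: R3 = 66

66
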